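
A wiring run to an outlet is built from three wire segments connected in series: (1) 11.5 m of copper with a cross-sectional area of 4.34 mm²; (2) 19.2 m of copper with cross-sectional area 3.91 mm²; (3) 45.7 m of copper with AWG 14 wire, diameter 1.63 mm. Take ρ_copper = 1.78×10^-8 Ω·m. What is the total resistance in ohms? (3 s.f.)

0.524 Ω

Seg 1: A = 4.34 mm² = 4.340e-06 m²
R_1 = (1.78×10^-8)(11.5)/(4.340e-06) = 0.04717 Ω
Seg 2: A = 3.91 mm² = 3.910e-06 m²
R_2 = (1.78×10^-8)(19.2)/(3.910e-06) = 0.08741 Ω
Seg 3: A = π(1.63/2 mm)² = π(8.1500e-04 m)² = 2.087e-06 m²
R_3 = (1.78×10^-8)(45.7)/(2.087e-06) = 0.3898 Ω
R_total = R_1 + R_2 + R_3 = 0.524 Ω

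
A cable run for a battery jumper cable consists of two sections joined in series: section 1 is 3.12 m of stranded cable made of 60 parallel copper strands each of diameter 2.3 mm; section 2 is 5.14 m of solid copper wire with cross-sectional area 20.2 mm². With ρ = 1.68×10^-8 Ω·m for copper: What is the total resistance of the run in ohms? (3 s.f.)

Section 1: A_strand = π(1.1500e-03)² = 4.155e-06 m²; R₁ = ρL/(N·A_s) = (1.68×10^-8)(3.12)/(60×4.155e-06) = 2.103×10^-4 Ω
Section 2: A = 20.2 mm² = 2.020e-05 m²
R₂ = (1.68×10^-8)(5.14)/(2.020e-05) = 0.004275 Ω
R = R₁ + R₂ = 0.00449 Ω

0.00449 Ω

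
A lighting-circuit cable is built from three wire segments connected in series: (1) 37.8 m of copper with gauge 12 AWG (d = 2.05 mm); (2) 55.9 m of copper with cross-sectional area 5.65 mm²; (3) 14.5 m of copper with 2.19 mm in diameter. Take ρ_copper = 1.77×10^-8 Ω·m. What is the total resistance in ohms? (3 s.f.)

0.446 Ω

Seg 1: A = π(2.05/2 mm)² = π(1.0250e-03 m)² = 3.301e-06 m²
R_1 = (1.77×10^-8)(37.8)/(3.301e-06) = 0.2027 Ω
Seg 2: A = 5.65 mm² = 5.650e-06 m²
R_2 = (1.77×10^-8)(55.9)/(5.650e-06) = 0.1751 Ω
Seg 3: A = π(d/2)² = π(1.0950e-03 m)² = 3.767e-06 m²
R_3 = (1.77×10^-8)(14.5)/(3.767e-06) = 0.06813 Ω
R_total = R_1 + R_2 + R_3 = 0.446 Ω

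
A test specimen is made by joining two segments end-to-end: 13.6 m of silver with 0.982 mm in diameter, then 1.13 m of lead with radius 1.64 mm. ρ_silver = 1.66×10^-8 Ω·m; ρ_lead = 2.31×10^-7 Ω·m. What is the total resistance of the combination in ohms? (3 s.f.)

Segment 1: A = π(d/2)² = π(4.9100e-04 m)² = 7.574e-07 m²
R₁ = ρL/A = (1.66×10^-8)(13.6)/(7.574e-07) = 0.2981 Ω
Segment 2: A = πr² = π(1.6400e-03 m)² = 8.450e-06 m²
R₂ = (2.31×10^-7)(1.13)/(8.450e-06) = 0.03089 Ω
R = R₁ + R₂ = 0.329 Ω

0.329 Ω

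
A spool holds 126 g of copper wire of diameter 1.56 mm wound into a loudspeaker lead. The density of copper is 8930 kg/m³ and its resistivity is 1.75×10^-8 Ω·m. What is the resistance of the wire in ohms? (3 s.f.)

A = π(d/2)² = π(7.8000e-04 m)² = 1.9113e-06 m²
L = m/(density·A) = 0.126/(8930×1.9113e-06) = 7.382 m
R = ρL/A = (1.75×10^-8)(7.382)/(1.9113e-06) = 0.0676 Ω

0.0676 Ω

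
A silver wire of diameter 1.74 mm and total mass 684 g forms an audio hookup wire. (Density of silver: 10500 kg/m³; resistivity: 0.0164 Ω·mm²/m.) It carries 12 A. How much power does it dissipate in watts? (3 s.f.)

ρ = 0.0164 Ω·mm²/m = 1.64×10^-8 Ω·m
A = π(d/2)² = π(8.7000e-04 m)² = 2.3779e-06 m²
L = m/(density·A) = 0.684/(10500×2.3779e-06) = 27.4 m
R = ρL/A = (1.64×10^-8)(27.4)/(2.3779e-06) = 0.1889 Ω
P = I²R = (12)² × 0.1889 = 27.2 W

27.2 W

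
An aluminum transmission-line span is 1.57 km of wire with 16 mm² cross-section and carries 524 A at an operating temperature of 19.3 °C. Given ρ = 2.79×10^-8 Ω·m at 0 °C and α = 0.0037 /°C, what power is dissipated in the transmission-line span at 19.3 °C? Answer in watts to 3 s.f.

8.05×10^5 W

A = 16 mm² = 1.600e-05 m²
R₍0₎ = ρL/A = (2.79×10^-8)(1570)/(1.600e-05) = 2.738 Ω
R₍19.3₎ = R₍0₎(1 + αΔT) = 2.738 × (1 + 0.0037×19.3) = 2.933 Ω
P = I²R = (524)² × 2.933 = 8.05×10^5 W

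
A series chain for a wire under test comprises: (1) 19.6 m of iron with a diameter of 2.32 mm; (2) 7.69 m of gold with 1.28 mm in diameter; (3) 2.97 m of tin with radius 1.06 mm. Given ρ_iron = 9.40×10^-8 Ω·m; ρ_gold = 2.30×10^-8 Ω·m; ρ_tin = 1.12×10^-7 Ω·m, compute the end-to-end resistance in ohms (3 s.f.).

0.668 Ω

Seg 1: A = π(d/2)² = π(1.1600e-03 m)² = 4.227e-06 m²
R_1 = (9.40×10^-8)(19.6)/(4.227e-06) = 0.4358 Ω
Seg 2: A = π(d/2)² = π(6.4000e-04 m)² = 1.287e-06 m²
R_2 = (2.30×10^-8)(7.69)/(1.287e-06) = 0.1374 Ω
Seg 3: A = πr² = π(1.0600e-03 m)² = 3.530e-06 m²
R_3 = (1.12×10^-7)(2.97)/(3.530e-06) = 0.09424 Ω
R_total = R_1 + R_2 + R_3 = 0.668 Ω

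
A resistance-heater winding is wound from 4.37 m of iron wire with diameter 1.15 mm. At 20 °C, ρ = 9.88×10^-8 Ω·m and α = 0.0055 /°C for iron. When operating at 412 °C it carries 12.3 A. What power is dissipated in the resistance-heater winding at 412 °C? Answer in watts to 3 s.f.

198 W

A = π(d/2)² = π(5.7500e-04 m)² = 1.039e-06 m²
R₍20₎ = ρL/A = (9.88×10^-8)(4.37)/(1.039e-06) = 0.4157 Ω
R₍412₎ = R₍20₎(1 + αΔT) = 0.4157 × (1 + 0.0055×392) = 1.312 Ω
P = I²R = (12.3)² × 1.312 = 198 W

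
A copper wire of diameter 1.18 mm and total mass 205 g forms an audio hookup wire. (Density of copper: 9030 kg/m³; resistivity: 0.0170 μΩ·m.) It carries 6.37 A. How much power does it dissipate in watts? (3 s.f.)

13.1 W

ρ = 0.0170 μΩ·m = 1.70×10^-8 Ω·m
A = π(d/2)² = π(5.9000e-04 m)² = 1.0936e-06 m²
L = m/(density·A) = 0.205/(9030×1.0936e-06) = 20.76 m
R = ρL/A = (1.70×10^-8)(20.76)/(1.0936e-06) = 0.3227 Ω
P = I²R = (6.37)² × 0.3227 = 13.1 W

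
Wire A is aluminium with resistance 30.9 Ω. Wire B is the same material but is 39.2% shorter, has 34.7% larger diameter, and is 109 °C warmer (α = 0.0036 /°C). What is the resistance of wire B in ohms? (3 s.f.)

R ∝ ρL/d² with ρ ∝ (1+αΔT), so R_B/R_A = (1 − 39.2/100) × (1 + 34.7/100)⁻² × (1 + 0.0036×109)
= 0.608 × 0.5511 × 1.392 = 0.4666
R_B = 0.4666 × 30.9 = 14.4 Ω

14.4 Ω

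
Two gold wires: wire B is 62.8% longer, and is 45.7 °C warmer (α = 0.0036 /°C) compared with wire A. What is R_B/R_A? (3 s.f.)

R ∝ ρL/d² with ρ ∝ (1+αΔT), so R_B/R_A = (1 + 62.8/100) × (1 + 0.0036×45.7)
= 1.628 × 1.165 = 1.90

1.90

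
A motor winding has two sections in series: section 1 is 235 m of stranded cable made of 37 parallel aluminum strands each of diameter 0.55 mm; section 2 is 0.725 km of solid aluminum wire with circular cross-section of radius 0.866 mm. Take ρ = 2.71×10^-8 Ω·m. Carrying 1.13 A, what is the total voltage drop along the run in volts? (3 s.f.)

Section 1: A_strand = π(2.7500e-04)² = 2.376e-07 m²; R₁ = ρL/(N·A_s) = (2.71×10^-8)(235)/(37×2.376e-07) = 0.7245 Ω
Section 2: A = πr² = π(8.6600e-04 m)² = 2.356e-06 m²
R₂ = (2.71×10^-8)(725)/(2.356e-06) = 8.339 Ω
R = R₁ + R₂ = 9.064 Ω
V = IR = 1.13 × 9.064 = 10.2 V

10.2 V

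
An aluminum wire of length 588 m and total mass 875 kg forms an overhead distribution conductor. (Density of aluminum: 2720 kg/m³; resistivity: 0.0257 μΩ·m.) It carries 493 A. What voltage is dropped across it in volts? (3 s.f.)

13.6 V

ρ = 0.0257 μΩ·m = 2.57×10^-8 Ω·m
A = m/(density·L) = 875/(2720×588) = 5.4709e-04 m²
R = ρL/A = (2.57×10^-8)(588)/(5.4709e-04) = 0.02762 Ω
V = IR = 493 × 0.02762 = 13.6 V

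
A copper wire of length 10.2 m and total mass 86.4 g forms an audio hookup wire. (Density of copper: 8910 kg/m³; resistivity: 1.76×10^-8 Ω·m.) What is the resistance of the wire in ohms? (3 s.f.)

A = m/(density·L) = 0.0864/(8910×10.2) = 9.5068e-07 m²
R = ρL/A = (1.76×10^-8)(10.2)/(9.5068e-07) = 0.189 Ω

0.189 Ω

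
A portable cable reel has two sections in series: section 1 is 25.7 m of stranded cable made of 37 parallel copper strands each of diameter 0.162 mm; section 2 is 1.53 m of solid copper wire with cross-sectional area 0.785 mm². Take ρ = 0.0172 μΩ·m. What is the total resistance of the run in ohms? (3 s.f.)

0.613 Ω

ρ = 0.0172 μΩ·m = 1.72×10^-8 Ω·m
Section 1: A_strand = π(8.1000e-05)² = 2.061e-08 m²; R₁ = ρL/(N·A_s) = (1.72×10^-8)(25.7)/(37×2.061e-08) = 0.5796 Ω
Section 2: A = 0.785 mm² = 7.850e-07 m²
R₂ = (1.72×10^-8)(1.53)/(7.850e-07) = 0.03352 Ω
R = R₁ + R₂ = 0.613 Ω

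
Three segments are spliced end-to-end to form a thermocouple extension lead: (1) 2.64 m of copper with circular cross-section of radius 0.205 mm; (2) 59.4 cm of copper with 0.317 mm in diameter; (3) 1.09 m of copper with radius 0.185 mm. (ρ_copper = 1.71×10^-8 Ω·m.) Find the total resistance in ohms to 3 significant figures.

Seg 1: A = πr² = π(2.0500e-04 m)² = 1.320e-07 m²
R_1 = (1.71×10^-8)(2.64)/(1.320e-07) = 0.3419 Ω
Seg 2: A = π(d/2)² = π(1.5850e-04 m)² = 7.892e-08 m²
R_2 = (1.71×10^-8)(0.594)/(7.892e-08) = 0.1287 Ω
Seg 3: A = πr² = π(1.8500e-04 m)² = 1.075e-07 m²
R_3 = (1.71×10^-8)(1.09)/(1.075e-07) = 0.1734 Ω
R_total = R_1 + R_2 + R_3 = 0.644 Ω

0.644 Ω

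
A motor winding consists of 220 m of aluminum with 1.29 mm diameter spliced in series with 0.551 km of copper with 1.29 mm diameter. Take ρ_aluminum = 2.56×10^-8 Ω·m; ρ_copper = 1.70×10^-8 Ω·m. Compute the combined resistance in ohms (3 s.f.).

11.5 Ω

Segment 1: A = π(d/2)² = π(6.4500e-04 m)² = 1.307e-06 m²
R₁ = ρL/A = (2.56×10^-8)(220)/(1.307e-06) = 4.309 Ω
R₂ = (1.70×10^-8)(551)/(1.307e-06) = 7.167 Ω
R = R₁ + R₂ = 11.5 Ω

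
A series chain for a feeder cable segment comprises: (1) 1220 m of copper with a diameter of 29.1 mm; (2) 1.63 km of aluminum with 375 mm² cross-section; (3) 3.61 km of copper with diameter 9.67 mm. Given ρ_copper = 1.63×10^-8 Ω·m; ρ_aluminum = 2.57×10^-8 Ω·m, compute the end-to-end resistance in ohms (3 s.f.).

Seg 1: A = π(d/2)² = π(1.4550e-02 m)² = 6.651e-04 m²
R_1 = (1.63×10^-8)(1220)/(6.651e-04) = 0.0299 Ω
Seg 2: A = 375 mm² = 3.750e-04 m²
R_2 = (2.57×10^-8)(1630)/(3.750e-04) = 0.1117 Ω
Seg 3: A = π(d/2)² = π(4.8350e-03 m)² = 7.344e-05 m²
R_3 = (1.63×10^-8)(3610)/(7.344e-05) = 0.8012 Ω
R_total = R_1 + R_2 + R_3 = 0.943 Ω

0.943 Ω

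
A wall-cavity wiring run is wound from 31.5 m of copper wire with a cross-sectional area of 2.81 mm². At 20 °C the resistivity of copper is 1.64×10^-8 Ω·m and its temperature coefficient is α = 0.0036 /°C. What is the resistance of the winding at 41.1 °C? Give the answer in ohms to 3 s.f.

A = 2.81 mm² = 2.810e-06 m²
R₍20°C₎ = ρL/A = (1.64×10^-8)(31.5)/(2.810e-06) = 0.1838 Ω
R = R₀(1 + αΔT) = 0.1838(1 + 0.0036×21.1) = 0.198 Ω

0.198 Ω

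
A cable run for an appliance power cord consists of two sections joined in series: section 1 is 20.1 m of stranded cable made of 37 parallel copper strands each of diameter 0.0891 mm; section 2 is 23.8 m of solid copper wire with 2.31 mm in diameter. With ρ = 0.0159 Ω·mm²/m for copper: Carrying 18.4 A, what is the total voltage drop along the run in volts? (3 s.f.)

27.2 V

ρ = 0.0159 Ω·mm²/m = 1.59×10^-8 Ω·m
Section 1: A_strand = π(4.4550e-05)² = 6.235e-09 m²; R₁ = ρL/(N·A_s) = (1.59×10^-8)(20.1)/(37×6.235e-09) = 1.385 Ω
Section 2: A = π(d/2)² = π(1.1550e-03 m)² = 4.191e-06 m²
R₂ = (1.59×10^-8)(23.8)/(4.191e-06) = 0.09029 Ω
R = R₁ + R₂ = 1.476 Ω
V = IR = 18.4 × 1.476 = 27.2 V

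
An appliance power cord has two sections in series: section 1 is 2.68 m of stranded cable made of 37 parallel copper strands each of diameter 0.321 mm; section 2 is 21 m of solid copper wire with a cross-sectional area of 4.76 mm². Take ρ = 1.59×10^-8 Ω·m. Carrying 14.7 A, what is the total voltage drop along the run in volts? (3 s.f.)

Section 1: A_strand = π(1.6050e-04)² = 8.093e-08 m²; R₁ = ρL/(N·A_s) = (1.59×10^-8)(2.68)/(37×8.093e-08) = 0.01423 Ω
Section 2: A = 4.76 mm² = 4.760e-06 m²
R₂ = (1.59×10^-8)(21)/(4.760e-06) = 0.07015 Ω
R = R₁ + R₂ = 0.08438 Ω
V = IR = 14.7 × 0.08438 = 1.24 V

1.24 V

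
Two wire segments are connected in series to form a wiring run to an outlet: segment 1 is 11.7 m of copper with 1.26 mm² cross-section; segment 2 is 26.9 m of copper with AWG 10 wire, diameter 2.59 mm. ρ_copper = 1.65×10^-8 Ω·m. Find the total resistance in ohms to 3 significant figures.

0.237 Ω

Segment 1: A = 1.26 mm² = 1.260e-06 m²
R₁ = ρL/A = (1.65×10^-8)(11.7)/(1.260e-06) = 0.1532 Ω
Segment 2: A = π(2.59/2 mm)² = π(1.2950e-03 m)² = 5.269e-06 m²
R₂ = (1.65×10^-8)(26.9)/(5.269e-06) = 0.08425 Ω
R = R₁ + R₂ = 0.237 Ω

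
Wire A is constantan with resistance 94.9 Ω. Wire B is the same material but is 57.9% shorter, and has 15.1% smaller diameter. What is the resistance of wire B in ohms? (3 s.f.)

55.4 Ω

R ∝ L/d², so R_B/R_A = (1 − 57.9/100) × (1 − 15.1/100)⁻²
= 0.421 × 1.387 = 0.5841
R_B = 0.5841 × 94.9 = 55.4 Ω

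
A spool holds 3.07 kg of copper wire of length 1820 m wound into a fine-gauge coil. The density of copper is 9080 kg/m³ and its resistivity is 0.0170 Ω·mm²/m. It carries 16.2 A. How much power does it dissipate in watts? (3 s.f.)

ρ = 0.0170 Ω·mm²/m = 1.70×10^-8 Ω·m
A = m/(density·L) = 3.07/(9080×1820) = 1.8577e-07 m²
R = ρL/A = (1.70×10^-8)(1820)/(1.8577e-07) = 166.5 Ω
P = I²R = (16.2)² × 166.5 = 43700 W

43700 W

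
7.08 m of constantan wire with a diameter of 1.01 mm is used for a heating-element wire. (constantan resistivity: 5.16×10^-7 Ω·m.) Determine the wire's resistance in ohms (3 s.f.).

A = π(d/2)² = π(5.0500e-04 m)² = 8.012e-07 m²
R = ρL/A = (5.16×10^-7)(7.08 m)/(8.012e-07 m²) = 4.56 Ω

4.56 Ω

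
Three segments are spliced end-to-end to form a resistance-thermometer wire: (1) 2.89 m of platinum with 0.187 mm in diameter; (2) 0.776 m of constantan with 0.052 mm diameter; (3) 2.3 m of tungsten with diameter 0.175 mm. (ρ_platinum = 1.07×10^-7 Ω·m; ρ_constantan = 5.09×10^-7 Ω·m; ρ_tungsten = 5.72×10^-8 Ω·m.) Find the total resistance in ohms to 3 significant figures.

Seg 1: A = π(d/2)² = π(9.3500e-05 m)² = 2.746e-08 m²
R_1 = (1.07×10^-7)(2.89)/(2.746e-08) = 11.26 Ω
Seg 2: A = π(d/2)² = π(2.6000e-05 m)² = 2.124e-09 m²
R_2 = (5.09×10^-7)(0.776)/(2.124e-09) = 186 Ω
Seg 3: A = π(d/2)² = π(8.7500e-05 m)² = 2.405e-08 m²
R_3 = (5.72×10^-8)(2.3)/(2.405e-08) = 5.47 Ω
R_total = R_1 + R_2 + R_3 = 203 Ω

203 Ω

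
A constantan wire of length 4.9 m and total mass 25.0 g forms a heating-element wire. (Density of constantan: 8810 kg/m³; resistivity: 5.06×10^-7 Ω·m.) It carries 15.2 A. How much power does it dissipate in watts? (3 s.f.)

989 W

A = m/(density·L) = 0.025/(8810×4.9) = 5.7912e-07 m²
R = ρL/A = (5.06×10^-7)(4.9)/(5.7912e-07) = 4.281 Ω
P = I²R = (15.2)² × 4.281 = 989 W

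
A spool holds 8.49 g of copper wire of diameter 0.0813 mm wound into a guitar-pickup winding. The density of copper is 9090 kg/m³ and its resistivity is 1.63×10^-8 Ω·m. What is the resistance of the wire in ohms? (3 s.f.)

565 Ω

A = π(d/2)² = π(4.0650e-05 m)² = 5.1912e-09 m²
L = m/(density·A) = 0.00849/(9090×5.1912e-09) = 179.9 m
R = ρL/A = (1.63×10^-8)(179.9)/(5.1912e-09) = 565 Ω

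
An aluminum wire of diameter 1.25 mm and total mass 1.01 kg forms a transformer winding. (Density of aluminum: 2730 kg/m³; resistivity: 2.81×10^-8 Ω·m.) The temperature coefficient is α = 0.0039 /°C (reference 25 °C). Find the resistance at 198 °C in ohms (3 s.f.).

11.6 Ω

A = π(d/2)² = π(6.2500e-04 m)² = 1.2272e-06 m²
L = m/(density·A) = 1.01/(2730×1.2272e-06) = 301.5 m
R = ρL/A = (2.81×10^-8)(301.5)/(1.2272e-06) = 6.903 Ω
R(198 °C) = 6.903 × (1 + 0.0039×173) = 11.6 Ω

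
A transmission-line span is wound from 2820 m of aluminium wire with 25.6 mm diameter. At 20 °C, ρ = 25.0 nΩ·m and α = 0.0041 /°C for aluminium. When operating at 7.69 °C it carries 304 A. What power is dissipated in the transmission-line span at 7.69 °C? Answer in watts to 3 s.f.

12000 W

ρ = 25.0 nΩ·m = 2.50×10^-8 Ω·m
A = π(d/2)² = π(1.2800e-02 m)² = 5.147e-04 m²
R₍20₎ = ρL/A = (2.50×10^-8)(2820)/(5.147e-04) = 0.137 Ω
R₍7.69₎ = R₍20₎(1 + αΔT) = 0.137 × (1 + 0.0041×-12.3) = 0.1301 Ω
P = I²R = (304)² × 0.1301 = 12000 W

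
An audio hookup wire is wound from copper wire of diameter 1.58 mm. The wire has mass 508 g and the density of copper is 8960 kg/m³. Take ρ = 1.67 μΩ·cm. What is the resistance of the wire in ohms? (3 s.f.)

0.246 Ω

ρ = 1.67 μΩ·cm = 1.67×10^-8 Ω·m
A = π(d/2)² = π(7.9000e-04 m)² = 1.9607e-06 m²
L = m/(density·A) = 0.508/(8960×1.9607e-06) = 28.92 m
R = ρL/A = (1.67×10^-8)(28.92)/(1.9607e-06) = 0.246 Ω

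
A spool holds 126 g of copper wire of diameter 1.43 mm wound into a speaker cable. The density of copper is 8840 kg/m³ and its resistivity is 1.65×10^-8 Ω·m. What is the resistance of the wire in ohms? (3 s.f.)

0.0912 Ω

A = π(d/2)² = π(7.1500e-04 m)² = 1.6061e-06 m²
L = m/(density·A) = 0.126/(8840×1.6061e-06) = 8.875 m
R = ρL/A = (1.65×10^-8)(8.875)/(1.6061e-06) = 0.0912 Ω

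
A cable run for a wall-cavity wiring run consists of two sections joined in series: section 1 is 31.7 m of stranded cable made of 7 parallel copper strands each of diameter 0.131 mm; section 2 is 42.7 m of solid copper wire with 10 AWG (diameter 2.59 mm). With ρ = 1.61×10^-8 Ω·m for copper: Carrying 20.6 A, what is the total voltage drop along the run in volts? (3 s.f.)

Section 1: A_strand = π(6.5500e-05)² = 1.348e-08 m²; R₁ = ρL/(N·A_s) = (1.61×10^-8)(31.7)/(7×1.348e-08) = 5.409 Ω
Section 2: A = π(2.59/2 mm)² = π(1.2950e-03 m)² = 5.269e-06 m²
R₂ = (1.61×10^-8)(42.7)/(5.269e-06) = 0.1305 Ω
R = R₁ + R₂ = 5.54 Ω
V = IR = 20.6 × 5.54 = 114 V

114 V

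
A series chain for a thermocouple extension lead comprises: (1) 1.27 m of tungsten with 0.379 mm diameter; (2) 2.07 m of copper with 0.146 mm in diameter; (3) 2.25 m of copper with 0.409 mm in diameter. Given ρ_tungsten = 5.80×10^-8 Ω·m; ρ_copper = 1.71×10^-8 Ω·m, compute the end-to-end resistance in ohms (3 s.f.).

3.06 Ω

Seg 1: A = π(d/2)² = π(1.8950e-04 m)² = 1.128e-07 m²
R_1 = (5.80×10^-8)(1.27)/(1.128e-07) = 0.6529 Ω
Seg 2: A = π(d/2)² = π(7.3000e-05 m)² = 1.674e-08 m²
R_2 = (1.71×10^-8)(2.07)/(1.674e-08) = 2.114 Ω
Seg 3: A = π(d/2)² = π(2.0450e-04 m)² = 1.314e-07 m²
R_3 = (1.71×10^-8)(2.25)/(1.314e-07) = 0.2928 Ω
R_total = R_1 + R_2 + R_3 = 3.06 Ω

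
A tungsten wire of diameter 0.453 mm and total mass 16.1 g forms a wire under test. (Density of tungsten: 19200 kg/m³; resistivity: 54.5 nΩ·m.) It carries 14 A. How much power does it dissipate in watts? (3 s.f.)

345 W

ρ = 54.5 nΩ·m = 5.45×10^-8 Ω·m
A = π(d/2)² = π(2.2650e-04 m)² = 1.6117e-07 m²
L = m/(density·A) = 0.0161/(19200×1.6117e-07) = 5.203 m
R = ρL/A = (5.45×10^-8)(5.203)/(1.6117e-07) = 1.759 Ω
P = I²R = (14)² × 1.759 = 345 W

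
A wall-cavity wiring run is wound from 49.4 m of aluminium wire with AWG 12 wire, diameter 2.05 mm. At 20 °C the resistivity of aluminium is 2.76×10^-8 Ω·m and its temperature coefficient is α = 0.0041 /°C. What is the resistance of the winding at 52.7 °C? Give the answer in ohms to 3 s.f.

0.468 Ω

A = π(2.05/2 mm)² = π(1.0250e-03 m)² = 3.301e-06 m²
R₍20°C₎ = ρL/A = (2.76×10^-8)(49.4)/(3.301e-06) = 0.4131 Ω
R = R₀(1 + αΔT) = 0.4131(1 + 0.0041×32.7) = 0.468 Ω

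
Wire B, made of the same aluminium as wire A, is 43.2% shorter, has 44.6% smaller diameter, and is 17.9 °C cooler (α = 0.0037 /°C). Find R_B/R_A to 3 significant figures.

R ∝ ρL/d² with ρ ∝ (1+αΔT), so R_B/R_A = (1 − 43.2/100) × (1 − 44.6/100)⁻² × (1 − 0.0037×17.9)
= 0.568 × 3.258 × 0.9338 = 1.73

1.73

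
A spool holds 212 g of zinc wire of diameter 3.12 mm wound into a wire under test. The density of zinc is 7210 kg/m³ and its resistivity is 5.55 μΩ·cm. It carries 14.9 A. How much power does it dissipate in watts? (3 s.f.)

6.20 W

ρ = 5.55 μΩ·cm = 5.55×10^-8 Ω·m
A = π(d/2)² = π(1.5600e-03 m)² = 7.6454e-06 m²
L = m/(density·A) = 0.212/(7210×7.6454e-06) = 3.846 m
R = ρL/A = (5.55×10^-8)(3.846)/(7.6454e-06) = 0.02792 Ω
P = I²R = (14.9)² × 0.02792 = 6.20 W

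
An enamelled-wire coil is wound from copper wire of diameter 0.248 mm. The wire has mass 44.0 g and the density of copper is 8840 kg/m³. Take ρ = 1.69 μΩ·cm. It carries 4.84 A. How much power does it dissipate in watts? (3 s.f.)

844 W

ρ = 1.69 μΩ·cm = 1.69×10^-8 Ω·m
A = π(d/2)² = π(1.2400e-04 m)² = 4.8305e-08 m²
L = m/(density·A) = 0.044/(8840×4.8305e-08) = 103 m
R = ρL/A = (1.69×10^-8)(103)/(4.8305e-08) = 36.05 Ω
P = I²R = (4.84)² × 36.05 = 844 W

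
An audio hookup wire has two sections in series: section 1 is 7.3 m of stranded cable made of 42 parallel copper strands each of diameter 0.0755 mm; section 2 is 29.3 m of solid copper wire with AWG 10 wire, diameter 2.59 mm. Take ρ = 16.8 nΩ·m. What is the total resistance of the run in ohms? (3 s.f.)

ρ = 16.8 nΩ·m = 1.68×10^-8 Ω·m
Section 1: A_strand = π(3.7750e-05)² = 4.477e-09 m²; R₁ = ρL/(N·A_s) = (1.68×10^-8)(7.3)/(42×4.477e-09) = 0.6522 Ω
Section 2: A = π(2.59/2 mm)² = π(1.2950e-03 m)² = 5.269e-06 m²
R₂ = (1.68×10^-8)(29.3)/(5.269e-06) = 0.09343 Ω
R = R₁ + R₂ = 0.746 Ω

0.746 Ω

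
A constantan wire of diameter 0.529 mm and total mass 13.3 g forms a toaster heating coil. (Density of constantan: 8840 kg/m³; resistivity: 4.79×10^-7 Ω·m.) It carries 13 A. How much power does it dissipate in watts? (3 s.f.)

2520 W

A = π(d/2)² = π(2.6450e-04 m)² = 2.1979e-07 m²
L = m/(density·A) = 0.0133/(8840×2.1979e-07) = 6.845 m
R = ρL/A = (4.79×10^-7)(6.845)/(2.1979e-07) = 14.92 Ω
P = I²R = (13)² × 14.92 = 2520 W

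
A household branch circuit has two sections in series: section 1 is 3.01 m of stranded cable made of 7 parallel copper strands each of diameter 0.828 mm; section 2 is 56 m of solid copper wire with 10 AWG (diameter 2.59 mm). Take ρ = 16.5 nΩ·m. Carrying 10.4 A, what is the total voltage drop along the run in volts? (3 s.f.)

ρ = 16.5 nΩ·m = 1.65×10^-8 Ω·m
Section 1: A_strand = π(4.1400e-04)² = 5.385e-07 m²; R₁ = ρL/(N·A_s) = (1.65×10^-8)(3.01)/(7×5.385e-07) = 0.01318 Ω
Section 2: A = π(2.59/2 mm)² = π(1.2950e-03 m)² = 5.269e-06 m²
R₂ = (1.65×10^-8)(56)/(5.269e-06) = 0.1754 Ω
R = R₁ + R₂ = 0.1886 Ω
V = IR = 10.4 × 0.1886 = 1.96 V

1.96 V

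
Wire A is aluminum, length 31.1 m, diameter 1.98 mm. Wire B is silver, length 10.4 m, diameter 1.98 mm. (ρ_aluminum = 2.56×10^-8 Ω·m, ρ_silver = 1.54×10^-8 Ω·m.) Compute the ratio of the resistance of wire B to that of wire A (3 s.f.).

R ∝ ρL/d², so R_B/R_A = (ρ_B/ρ_A) × (L_B/L_A)
= (1.54×10^-8/2.56×10^-8) × (10.4/31.1) = 0.201

0.201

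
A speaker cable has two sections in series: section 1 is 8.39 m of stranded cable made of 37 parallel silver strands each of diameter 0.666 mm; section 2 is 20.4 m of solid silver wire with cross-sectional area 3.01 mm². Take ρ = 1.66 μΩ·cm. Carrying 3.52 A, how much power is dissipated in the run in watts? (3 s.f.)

1.53 W

ρ = 1.66 μΩ·cm = 1.66×10^-8 Ω·m
Section 1: A_strand = π(3.3300e-04)² = 3.484e-07 m²; R₁ = ρL/(N·A_s) = (1.66×10^-8)(8.39)/(37×3.484e-07) = 0.01081 Ω
Section 2: A = 3.01 mm² = 3.010e-06 m²
R₂ = (1.66×10^-8)(20.4)/(3.010e-06) = 0.1125 Ω
R = R₁ + R₂ = 0.1233 Ω
P = I²R = (3.52)² × 0.1233 = 1.53 W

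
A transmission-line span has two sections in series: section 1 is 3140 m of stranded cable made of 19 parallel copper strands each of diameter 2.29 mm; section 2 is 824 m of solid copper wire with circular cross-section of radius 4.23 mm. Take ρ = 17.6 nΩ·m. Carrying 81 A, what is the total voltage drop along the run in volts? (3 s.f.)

78.1 V

ρ = 17.6 nΩ·m = 1.76×10^-8 Ω·m
Section 1: A_strand = π(1.1450e-03)² = 4.119e-06 m²; R₁ = ρL/(N·A_s) = (1.76×10^-8)(3140)/(19×4.119e-06) = 0.7062 Ω
Section 2: A = πr² = π(4.2300e-03 m)² = 5.621e-05 m²
R₂ = (1.76×10^-8)(824)/(5.621e-05) = 0.258 Ω
R = R₁ + R₂ = 0.9642 Ω
V = IR = 81 × 0.9642 = 78.1 V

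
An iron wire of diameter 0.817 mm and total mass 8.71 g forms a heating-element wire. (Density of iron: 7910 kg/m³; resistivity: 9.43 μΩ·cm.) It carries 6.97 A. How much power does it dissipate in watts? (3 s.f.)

18.4 W

ρ = 9.43 μΩ·cm = 9.43×10^-8 Ω·m
A = π(d/2)² = π(4.0850e-04 m)² = 5.2424e-07 m²
L = m/(density·A) = 0.00871/(7910×5.2424e-07) = 2.1 m
R = ρL/A = (9.43×10^-8)(2.1)/(5.2424e-07) = 0.3778 Ω
P = I²R = (6.97)² × 0.3778 = 18.4 W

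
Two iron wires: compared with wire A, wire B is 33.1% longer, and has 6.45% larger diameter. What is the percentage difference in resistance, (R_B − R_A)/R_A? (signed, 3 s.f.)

R ∝ L/d², so R_B/R_A = (1 + 33.1/100) × (1 + 6.45/100)⁻²
= 1.331 × 0.8825 = 1.175
(R_B − R_A)/R_A = 1.175 − 1 = 17.5%

17.5%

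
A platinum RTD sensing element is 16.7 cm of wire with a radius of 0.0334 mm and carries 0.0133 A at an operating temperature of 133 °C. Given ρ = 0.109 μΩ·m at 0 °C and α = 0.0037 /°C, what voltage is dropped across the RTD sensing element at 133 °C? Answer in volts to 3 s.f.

ρ = 0.109 μΩ·m = 1.09×10^-7 Ω·m
A = πr² = π(3.3400e-05 m)² = 3.505e-09 m²
R₍0₎ = ρL/A = (1.09×10^-7)(0.167)/(3.505e-09) = 5.194 Ω
R₍133₎ = R₍0₎(1 + αΔT) = 5.194 × (1 + 0.0037×133) = 7.75 Ω
V = IR = 0.0133 × 7.75 = 0.103 V

0.103 V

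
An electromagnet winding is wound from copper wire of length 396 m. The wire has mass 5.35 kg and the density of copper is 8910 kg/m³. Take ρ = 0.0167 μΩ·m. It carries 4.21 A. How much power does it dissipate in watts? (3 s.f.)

77.3 W

ρ = 0.0167 μΩ·m = 1.67×10^-8 Ω·m
A = m/(density·L) = 5.35/(8910×396) = 1.5163e-06 m²
R = ρL/A = (1.67×10^-8)(396)/(1.5163e-06) = 4.361 Ω
P = I²R = (4.21)² × 4.361 = 77.3 W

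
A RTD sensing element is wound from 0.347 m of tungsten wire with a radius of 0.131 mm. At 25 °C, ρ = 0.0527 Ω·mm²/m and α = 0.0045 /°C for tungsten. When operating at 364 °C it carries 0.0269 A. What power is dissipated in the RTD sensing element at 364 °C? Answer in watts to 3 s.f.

ρ = 0.0527 Ω·mm²/m = 5.27×10^-8 Ω·m
A = πr² = π(1.3100e-04 m)² = 5.391e-08 m²
R₍25₎ = ρL/A = (5.27×10^-8)(0.347)/(5.391e-08) = 0.3392 Ω
R₍364₎ = R₍25₎(1 + αΔT) = 0.3392 × (1 + 0.0045×339) = 0.8566 Ω
P = I²R = (0.0269)² × 0.8566 = 6.20×10^-4 W

6.20×10^-4 W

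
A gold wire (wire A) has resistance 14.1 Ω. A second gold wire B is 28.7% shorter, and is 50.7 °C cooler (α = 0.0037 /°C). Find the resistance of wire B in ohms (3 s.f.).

8.17 Ω

R ∝ ρL/d² with ρ ∝ (1+αΔT), so R_B/R_A = (1 − 28.7/100) × (1 − 0.0037×50.7)
= 0.713 × 0.8124 = 0.5793
R_B = 0.5793 × 14.1 = 8.17 Ω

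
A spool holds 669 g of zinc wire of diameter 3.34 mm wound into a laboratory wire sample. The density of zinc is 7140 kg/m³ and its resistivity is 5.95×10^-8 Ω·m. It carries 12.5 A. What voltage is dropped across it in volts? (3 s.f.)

0.908 V

A = π(d/2)² = π(1.6700e-03 m)² = 8.7616e-06 m²
L = m/(density·A) = 0.669/(7140×8.7616e-06) = 10.69 m
R = ρL/A = (5.95×10^-8)(10.69)/(8.7616e-06) = 0.07262 Ω
V = IR = 12.5 × 0.07262 = 0.908 V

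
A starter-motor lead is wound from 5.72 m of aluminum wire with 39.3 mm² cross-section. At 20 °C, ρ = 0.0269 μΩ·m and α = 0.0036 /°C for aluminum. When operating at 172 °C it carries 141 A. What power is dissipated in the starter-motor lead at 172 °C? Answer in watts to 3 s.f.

ρ = 0.0269 μΩ·m = 2.69×10^-8 Ω·m
A = 39.3 mm² = 3.930e-05 m²
R₍20₎ = ρL/A = (2.69×10^-8)(5.72)/(3.930e-05) = 0.003915 Ω
R₍172₎ = R₍20₎(1 + αΔT) = 0.003915 × (1 + 0.0036×152) = 0.006058 Ω
P = I²R = (141)² × 0.006058 = 120 W

120 W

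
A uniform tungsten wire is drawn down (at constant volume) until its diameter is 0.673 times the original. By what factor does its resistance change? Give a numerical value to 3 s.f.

4.87

Volume constant ⇒ L' = L/r² with r = 0.673. R' = ρL'/A' = ρ(L/r²)/(πr²d₀²/4) = R/r⁴.
Factor = 4.87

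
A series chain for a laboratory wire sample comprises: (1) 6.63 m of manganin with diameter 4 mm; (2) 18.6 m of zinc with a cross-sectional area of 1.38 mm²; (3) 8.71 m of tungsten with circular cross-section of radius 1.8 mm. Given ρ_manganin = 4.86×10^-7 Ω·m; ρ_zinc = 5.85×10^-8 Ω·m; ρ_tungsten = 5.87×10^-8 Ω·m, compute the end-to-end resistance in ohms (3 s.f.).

Seg 1: A = π(d/2)² = π(2.0000e-03 m)² = 1.257e-05 m²
R_1 = (4.86×10^-7)(6.63)/(1.257e-05) = 0.2564 Ω
Seg 2: A = 1.38 mm² = 1.380e-06 m²
R_2 = (5.85×10^-8)(18.6)/(1.380e-06) = 0.7885 Ω
Seg 3: A = πr² = π(1.8000e-03 m)² = 1.018e-05 m²
R_3 = (5.87×10^-8)(8.71)/(1.018e-05) = 0.05023 Ω
R_total = R_1 + R_2 + R_3 = 1.10 Ω

1.10 Ω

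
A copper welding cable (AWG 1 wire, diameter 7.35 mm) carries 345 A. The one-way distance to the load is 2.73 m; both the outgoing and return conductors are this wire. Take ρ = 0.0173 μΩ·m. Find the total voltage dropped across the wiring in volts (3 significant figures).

0.768 V

ρ = 0.0173 μΩ·m = 1.73×10^-8 Ω·m
A = π(7.35/2 mm)² = π(3.6750e-03 m)² = 4.243e-05 m²
Total conductor length (both ways) L = 2 × 2.73 = 5.46 m
R = ρL/A = (1.73×10^-8)(5.46)/(4.243e-05) = 0.002226 Ω
V = IR = 345 × 0.002226 = 0.768 V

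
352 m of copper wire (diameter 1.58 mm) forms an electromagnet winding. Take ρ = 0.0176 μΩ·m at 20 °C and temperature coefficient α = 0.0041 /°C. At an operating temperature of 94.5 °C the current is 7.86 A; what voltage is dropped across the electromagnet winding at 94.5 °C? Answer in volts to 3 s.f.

32.4 V

ρ = 0.0176 μΩ·m = 1.76×10^-8 Ω·m
A = π(d/2)² = π(7.9000e-04 m)² = 1.961e-06 m²
R₍20₎ = ρL/A = (1.76×10^-8)(352)/(1.961e-06) = 3.16 Ω
R₍94.5₎ = R₍20₎(1 + αΔT) = 3.16 × (1 + 0.0041×74.5) = 4.125 Ω
V = IR = 7.86 × 4.125 = 32.4 V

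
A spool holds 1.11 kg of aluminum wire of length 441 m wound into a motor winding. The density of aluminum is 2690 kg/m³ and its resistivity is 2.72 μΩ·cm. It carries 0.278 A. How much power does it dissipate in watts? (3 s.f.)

ρ = 2.72 μΩ·cm = 2.72×10^-8 Ω·m
A = m/(density·L) = 1.11/(2690×441) = 9.3569e-07 m²
R = ρL/A = (2.72×10^-8)(441)/(9.3569e-07) = 12.82 Ω
P = I²R = (0.278)² × 12.82 = 0.991 W

0.991 W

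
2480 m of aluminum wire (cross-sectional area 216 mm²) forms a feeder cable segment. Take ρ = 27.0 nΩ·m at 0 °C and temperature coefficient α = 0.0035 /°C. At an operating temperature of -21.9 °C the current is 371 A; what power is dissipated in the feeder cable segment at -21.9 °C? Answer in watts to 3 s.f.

39400 W

ρ = 27.0 nΩ·m = 2.70×10^-8 Ω·m
A = 216 mm² = 2.160e-04 m²
R₍0₎ = ρL/A = (2.70×10^-8)(2480)/(2.160e-04) = 0.31 Ω
R₍-21.9₎ = R₍0₎(1 + αΔT) = 0.31 × (1 + 0.0035×-21.9) = 0.2862 Ω
P = I²R = (371)² × 0.2862 = 39400 W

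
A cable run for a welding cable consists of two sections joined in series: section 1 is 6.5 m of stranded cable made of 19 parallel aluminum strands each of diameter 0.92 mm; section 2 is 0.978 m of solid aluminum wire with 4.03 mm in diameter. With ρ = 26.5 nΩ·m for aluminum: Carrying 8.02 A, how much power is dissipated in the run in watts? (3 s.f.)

ρ = 26.5 nΩ·m = 2.65×10^-8 Ω·m
Section 1: A_strand = π(4.6000e-04)² = 6.648e-07 m²; R₁ = ρL/(N·A_s) = (2.65×10^-8)(6.5)/(19×6.648e-07) = 0.01364 Ω
Section 2: A = π(d/2)² = π(2.0150e-03 m)² = 1.276e-05 m²
R₂ = (2.65×10^-8)(0.978)/(1.276e-05) = 0.002032 Ω
R = R₁ + R₂ = 0.01567 Ω
P = I²R = (8.02)² × 0.01567 = 1.01 W

1.01 W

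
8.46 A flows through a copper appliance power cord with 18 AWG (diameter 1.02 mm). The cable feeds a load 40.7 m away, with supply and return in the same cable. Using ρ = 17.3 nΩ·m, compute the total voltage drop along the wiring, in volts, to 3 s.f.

ρ = 17.3 nΩ·m = 1.73×10^-8 Ω·m
A = π(1.02/2 mm)² = π(5.1000e-04 m)² = 8.171e-07 m²
Total conductor length (both ways) L = 2 × 40.7 = 81.4 m
R = ρL/A = (1.73×10^-8)(81.4)/(8.171e-07) = 1.723 Ω
V = IR = 8.46 × 1.723 = 14.6 V

14.6 V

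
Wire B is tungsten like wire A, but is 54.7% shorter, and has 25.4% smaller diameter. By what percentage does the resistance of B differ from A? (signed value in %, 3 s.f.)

R ∝ L/d², so R_B/R_A = (1 − 54.7/100) × (1 − 25.4/100)⁻²
= 0.453 × 1.797 = 0.814
(R_B − R_A)/R_A = 0.814 − 1 = -18.6%

-18.6%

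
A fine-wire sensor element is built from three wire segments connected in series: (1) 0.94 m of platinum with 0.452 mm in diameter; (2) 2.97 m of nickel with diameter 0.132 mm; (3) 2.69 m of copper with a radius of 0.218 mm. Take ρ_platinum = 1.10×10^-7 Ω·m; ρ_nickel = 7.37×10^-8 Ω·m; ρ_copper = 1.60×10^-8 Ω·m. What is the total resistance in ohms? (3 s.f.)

16.9 Ω

Seg 1: A = π(d/2)² = π(2.2600e-04 m)² = 1.605e-07 m²
R_1 = (1.10×10^-7)(0.94)/(1.605e-07) = 0.6444 Ω
Seg 2: A = π(d/2)² = π(6.6000e-05 m)² = 1.368e-08 m²
R_2 = (7.37×10^-8)(2.97)/(1.368e-08) = 16 Ω
Seg 3: A = πr² = π(2.1800e-04 m)² = 1.493e-07 m²
R_3 = (1.60×10^-8)(2.69)/(1.493e-07) = 0.2883 Ω
R_total = R_1 + R_2 + R_3 = 16.9 Ω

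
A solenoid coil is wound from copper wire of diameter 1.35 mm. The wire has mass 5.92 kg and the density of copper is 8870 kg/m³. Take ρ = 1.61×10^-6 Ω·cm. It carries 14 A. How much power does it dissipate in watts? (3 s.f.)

ρ = 1.61×10^-6 Ω·cm = 1.61×10^-8 Ω·m
A = π(d/2)² = π(6.7500e-04 m)² = 1.4314e-06 m²
L = m/(density·A) = 5.92/(8870×1.4314e-06) = 466.3 m
R = ρL/A = (1.61×10^-8)(466.3)/(1.4314e-06) = 5.245 Ω
P = I²R = (14)² × 5.245 = 1030 W

1030 W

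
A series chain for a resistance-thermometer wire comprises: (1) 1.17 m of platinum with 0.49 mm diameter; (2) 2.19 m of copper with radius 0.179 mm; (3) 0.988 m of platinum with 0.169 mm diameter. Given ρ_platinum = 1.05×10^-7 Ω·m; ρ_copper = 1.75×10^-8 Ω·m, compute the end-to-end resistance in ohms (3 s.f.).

5.66 Ω

Seg 1: A = π(d/2)² = π(2.4500e-04 m)² = 1.886e-07 m²
R_1 = (1.05×10^-7)(1.17)/(1.886e-07) = 0.6515 Ω
Seg 2: A = πr² = π(1.7900e-04 m)² = 1.007e-07 m²
R_2 = (1.75×10^-8)(2.19)/(1.007e-07) = 0.3807 Ω
Seg 3: A = π(d/2)² = π(8.4500e-05 m)² = 2.243e-08 m²
R_3 = (1.05×10^-7)(0.988)/(2.243e-08) = 4.625 Ω
R_total = R_1 + R_2 + R_3 = 5.66 Ω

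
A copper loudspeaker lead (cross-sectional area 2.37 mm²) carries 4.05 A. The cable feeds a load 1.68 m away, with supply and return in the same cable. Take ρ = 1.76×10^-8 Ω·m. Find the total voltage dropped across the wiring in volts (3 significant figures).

A = 2.37 mm² = 2.370e-06 m²
Total conductor length (both ways) L = 2 × 1.68 = 3.36 m
R = ρL/A = (1.76×10^-8)(3.36)/(2.370e-06) = 0.02495 Ω
V = IR = 4.05 × 0.02495 = 0.101 V

0.101 V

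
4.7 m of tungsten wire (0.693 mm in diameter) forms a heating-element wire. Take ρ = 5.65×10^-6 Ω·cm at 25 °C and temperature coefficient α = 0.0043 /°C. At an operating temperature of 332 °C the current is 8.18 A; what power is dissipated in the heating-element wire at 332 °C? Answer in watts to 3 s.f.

ρ = 5.65×10^-6 Ω·cm = 5.65×10^-8 Ω·m
A = π(d/2)² = π(3.4650e-04 m)² = 3.772e-07 m²
R₍25₎ = ρL/A = (5.65×10^-8)(4.7)/(3.772e-07) = 0.704 Ω
R₍332₎ = R₍25₎(1 + αΔT) = 0.704 × (1 + 0.0043×307) = 1.633 Ω
P = I²R = (8.18)² × 1.633 = 109 W

109 W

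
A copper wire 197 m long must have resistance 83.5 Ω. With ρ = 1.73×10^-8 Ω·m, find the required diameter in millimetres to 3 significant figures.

0.228 mm

A = ρL/R = (1.73×10^-8)(197)/(83.5) = 4.082e-08 m²
d = 2√(A/π) = 2.280e-04 m = 0.228 mm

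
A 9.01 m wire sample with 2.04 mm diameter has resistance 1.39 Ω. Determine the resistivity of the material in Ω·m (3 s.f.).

A = π(d/2)² = π(1.0200e-03 m)² = 3.269e-06 m²
ρ = RA/L = (1.39)(3.269e-06)/(9.01) = 5.04×10^-7 Ω·m

5.04×10^-7 Ω·m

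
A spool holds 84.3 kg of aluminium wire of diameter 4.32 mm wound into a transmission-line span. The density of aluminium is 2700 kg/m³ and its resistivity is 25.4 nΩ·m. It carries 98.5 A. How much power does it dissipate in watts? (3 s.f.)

35800 W

ρ = 25.4 nΩ·m = 2.54×10^-8 Ω·m
A = π(d/2)² = π(2.1600e-03 m)² = 1.4657e-05 m²
L = m/(density·A) = 84.3/(2700×1.4657e-05) = 2130 m
R = ρL/A = (2.54×10^-8)(2130)/(1.4657e-05) = 3.691 Ω
P = I²R = (98.5)² × 3.691 = 35800 W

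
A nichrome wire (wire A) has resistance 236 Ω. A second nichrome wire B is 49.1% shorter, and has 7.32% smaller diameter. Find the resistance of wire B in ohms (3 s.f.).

R ∝ L/d², so R_B/R_A = (1 − 49.1/100) × (1 − 7.32/100)⁻²
= 0.509 × 1.164 = 0.5926
R_B = 0.5926 × 236 = 140 Ω

140 Ω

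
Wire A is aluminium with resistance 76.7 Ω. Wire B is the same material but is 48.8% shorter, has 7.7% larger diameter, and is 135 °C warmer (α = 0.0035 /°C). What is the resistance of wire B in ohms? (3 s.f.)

49.9 Ω

R ∝ ρL/d² with ρ ∝ (1+αΔT), so R_B/R_A = (1 − 48.8/100) × (1 + 7.7/100)⁻² × (1 + 0.0035×135)
= 0.512 × 0.8621 × 1.472 = 0.65
R_B = 0.65 × 76.7 = 49.9 Ω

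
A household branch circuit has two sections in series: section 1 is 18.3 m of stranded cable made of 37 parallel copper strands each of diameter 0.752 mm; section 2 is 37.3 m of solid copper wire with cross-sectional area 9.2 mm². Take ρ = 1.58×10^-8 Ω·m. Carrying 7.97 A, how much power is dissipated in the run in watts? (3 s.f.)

5.19 W

Section 1: A_strand = π(3.7600e-04)² = 4.441e-07 m²; R₁ = ρL/(N·A_s) = (1.58×10^-8)(18.3)/(37×4.441e-07) = 0.01759 Ω
Section 2: A = 9.2 mm² = 9.200e-06 m²
R₂ = (1.58×10^-8)(37.3)/(9.200e-06) = 0.06406 Ω
R = R₁ + R₂ = 0.08165 Ω
P = I²R = (7.97)² × 0.08165 = 5.19 W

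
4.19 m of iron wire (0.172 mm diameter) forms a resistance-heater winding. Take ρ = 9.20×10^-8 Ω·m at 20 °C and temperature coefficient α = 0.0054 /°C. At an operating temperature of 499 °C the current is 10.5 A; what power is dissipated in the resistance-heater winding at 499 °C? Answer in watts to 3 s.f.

6560 W

A = π(d/2)² = π(8.6000e-05 m)² = 2.324e-08 m²
R₍20₎ = ρL/A = (9.20×10^-8)(4.19)/(2.324e-08) = 16.59 Ω
R₍499₎ = R₍20₎(1 + αΔT) = 16.59 × (1 + 0.0054×479) = 59.5 Ω
P = I²R = (10.5)² × 59.5 = 6560 W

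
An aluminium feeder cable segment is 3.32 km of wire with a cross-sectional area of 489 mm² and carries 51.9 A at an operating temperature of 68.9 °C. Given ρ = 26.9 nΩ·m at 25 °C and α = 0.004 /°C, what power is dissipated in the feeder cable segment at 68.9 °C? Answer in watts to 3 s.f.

578 W

ρ = 26.9 nΩ·m = 2.69×10^-8 Ω·m
A = 489 mm² = 4.890e-04 m²
R₍25₎ = ρL/A = (2.69×10^-8)(3320)/(4.890e-04) = 0.1826 Ω
R₍68.9₎ = R₍25₎(1 + αΔT) = 0.1826 × (1 + 0.004×43.9) = 0.2147 Ω
P = I²R = (51.9)² × 0.2147 = 578 W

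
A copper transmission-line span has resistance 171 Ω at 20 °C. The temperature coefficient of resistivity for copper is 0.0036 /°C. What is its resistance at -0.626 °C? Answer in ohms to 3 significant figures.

ΔT = -0.626 − 20 = -20.6 °C
R = R₀(1 + αΔT) = 171 × (1 + 0.0036×-20.6) = 171 × 0.9257 = 158 Ω

158 Ω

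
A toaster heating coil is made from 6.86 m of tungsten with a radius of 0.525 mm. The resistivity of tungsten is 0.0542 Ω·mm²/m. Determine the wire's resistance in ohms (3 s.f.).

ρ = 0.0542 Ω·mm²/m = 5.42×10^-8 Ω·m
A = πr² = π(5.2500e-04 m)² = 8.659e-07 m²
R = ρL/A = (5.42×10^-8)(6.86 m)/(8.659e-07 m²) = 0.429 Ω

0.429 Ω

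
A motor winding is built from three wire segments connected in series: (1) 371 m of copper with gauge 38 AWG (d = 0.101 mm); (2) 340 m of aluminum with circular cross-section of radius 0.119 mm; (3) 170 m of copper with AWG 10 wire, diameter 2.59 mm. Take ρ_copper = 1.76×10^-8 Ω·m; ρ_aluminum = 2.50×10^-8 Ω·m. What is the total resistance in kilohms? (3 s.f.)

Seg 1: A = π(0.101/2 mm)² = π(5.0500e-05 m)² = 8.012e-09 m²
R_1 = (1.76×10^-8)(371)/(8.012e-09) = 815 Ω
Seg 2: A = πr² = π(1.1900e-04 m)² = 4.449e-08 m²
R_2 = (2.50×10^-8)(340)/(4.449e-08) = 191.1 Ω
Seg 3: A = π(2.59/2 mm)² = π(1.2950e-03 m)² = 5.269e-06 m²
R_3 = (1.76×10^-8)(170)/(5.269e-06) = 0.5679 Ω
R_total = R_1 + R_2 + R_3 = 1.01 kΩ

1.01 kΩ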